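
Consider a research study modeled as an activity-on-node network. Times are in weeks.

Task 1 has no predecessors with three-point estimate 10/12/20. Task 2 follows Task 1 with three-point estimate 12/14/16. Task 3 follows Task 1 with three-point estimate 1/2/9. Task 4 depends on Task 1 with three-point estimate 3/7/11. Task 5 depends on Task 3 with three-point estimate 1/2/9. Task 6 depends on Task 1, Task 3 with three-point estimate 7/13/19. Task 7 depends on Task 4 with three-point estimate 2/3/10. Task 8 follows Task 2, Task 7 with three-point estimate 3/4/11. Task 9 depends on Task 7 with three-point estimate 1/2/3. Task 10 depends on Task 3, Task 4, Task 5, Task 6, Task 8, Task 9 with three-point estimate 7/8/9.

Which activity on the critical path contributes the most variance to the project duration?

te_Task 1 = (10 + 4·12 + 20)/6 = 78/6 = 13; σ²_Task 1 = ((20−10)/6)² = 2.778
te_Task 2 = (12 + 4·14 + 16)/6 = 84/6 = 14; σ²_Task 2 = ((16−12)/6)² = 0.444
te_Task 3 = (1 + 4·2 + 9)/6 = 18/6 = 3; σ²_Task 3 = ((9−1)/6)² = 1.778
te_Task 4 = (3 + 4·7 + 11)/6 = 42/6 = 7; σ²_Task 4 = ((11−3)/6)² = 1.778
te_Task 5 = (1 + 4·2 + 9)/6 = 18/6 = 3; σ²_Task 5 = ((9−1)/6)² = 1.778
te_Task 6 = (7 + 4·13 + 19)/6 = 78/6 = 13; σ²_Task 6 = ((19−7)/6)² = 4.000
te_Task 7 = (2 + 4·3 + 10)/6 = 24/6 = 4; σ²_Task 7 = ((10−2)/6)² = 1.778
te_Task 8 = (3 + 4·4 + 11)/6 = 30/6 = 5; σ²_Task 8 = ((11−3)/6)² = 1.778
te_Task 9 = (1 + 4·2 + 3)/6 = 12/6 = 2; σ²_Task 9 = ((3−1)/6)² = 0.111
te_Task 10 = (7 + 4·8 + 9)/6 = 48/6 = 8; σ²_Task 10 = ((9−7)/6)² = 0.111

Forward pass:
ES_Task 1 = 0; EF_Task 1 = 13
ES_Task 2 = 13; EF_Task 2 = 13+14 = 27
ES_Task 3 = 13; EF_Task 3 = 13+3 = 16
ES_Task 4 = 13; EF_Task 4 = 13+7 = 20
ES_Task 5 = 16; EF_Task 5 = 16+3 = 19
ES_Task 6 = max(EF_Task 1=13, EF_Task 3=16) = 16; EF_Task 6 = 16+13 = 29
ES_Task 7 = 20; EF_Task 7 = 20+4 = 24
ES_Task 8 = max(EF_Task 2=27, EF_Task 7=24) = 27; EF_Task 8 = 27+5 = 32
ES_Task 9 = 24; EF_Task 9 = 24+2 = 26
ES_Task 10 = max(EF_Task 3=16, EF_Task 4=20, EF_Task 5=19, EF_Task 6=29, EF_Task 8=32, EF_Task 9=26) = 32; EF_Task 10 = 32+8 = 40
Expected project duration μ = 40 weeks. Critical path: Task 1 → Task 2 → Task 8 → Task 10.

Variances on critical path: σ²_Task 1=2.778, σ²_Task 2=0.444, σ²_Task 8=1.778, σ²_Task 10=0.111.
Largest is σ²_Task 1 = 2.778.

Task 1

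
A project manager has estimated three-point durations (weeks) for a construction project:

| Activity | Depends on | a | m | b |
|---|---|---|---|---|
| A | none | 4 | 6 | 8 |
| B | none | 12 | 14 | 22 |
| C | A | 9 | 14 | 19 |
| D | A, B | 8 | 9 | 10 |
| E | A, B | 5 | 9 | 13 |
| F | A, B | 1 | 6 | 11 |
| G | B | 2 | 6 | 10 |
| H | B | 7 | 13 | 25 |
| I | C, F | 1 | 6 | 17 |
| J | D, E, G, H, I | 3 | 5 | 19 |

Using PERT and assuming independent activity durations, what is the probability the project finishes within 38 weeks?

0.677

te_A = (4 + 4·6 + 8)/6 = 36/6 = 6; σ²_A = ((8−4)/6)² = 0.444
te_B = (12 + 4·14 + 22)/6 = 90/6 = 15; σ²_B = ((22−12)/6)² = 2.778
te_C = (9 + 4·14 + 19)/6 = 84/6 = 14; σ²_C = ((19−9)/6)² = 2.778
te_D = (8 + 4·9 + 10)/6 = 54/6 = 9; σ²_D = ((10−8)/6)² = 0.111
te_E = (5 + 4·9 + 13)/6 = 54/6 = 9; σ²_E = ((13−5)/6)² = 1.778
te_F = (1 + 4·6 + 11)/6 = 36/6 = 6; σ²_F = ((11−1)/6)² = 2.778
te_G = (2 + 4·6 + 10)/6 = 36/6 = 6; σ²_G = ((10−2)/6)² = 1.778
te_H = (7 + 4·13 + 25)/6 = 84/6 = 14; σ²_H = ((25−7)/6)² = 9.000
te_I = (1 + 4·6 + 17)/6 = 42/6 = 7; σ²_I = ((17−1)/6)² = 7.111
te_J = (3 + 4·5 + 19)/6 = 42/6 = 7; σ²_J = ((19−3)/6)² = 7.111

Forward pass:
ES_A = 0; EF_A = 6
ES_B = 0; EF_B = 15
ES_C = 6; EF_C = 6+14 = 20
ES_D = max(EF_A=6, EF_B=15) = 15; EF_D = 15+9 = 24
ES_E = max(EF_A=6, EF_B=15) = 15; EF_E = 15+9 = 24
ES_F = max(EF_A=6, EF_B=15) = 15; EF_F = 15+6 = 21
ES_G = 15; EF_G = 15+6 = 21
ES_H = 15; EF_H = 15+14 = 29
ES_I = max(EF_C=20, EF_F=21) = 21; EF_I = 21+7 = 28
ES_J = max(EF_D=24, EF_E=24, EF_G=21, EF_H=29, EF_I=28) = 29; EF_J = 29+7 = 36
Expected project duration μ = 36 weeks. Critical path: B → H → J.

Variance along critical path = 2.778 + 9.000 + 7.111 = 18.889; σ = √18.889 = 4.346 weeks.
Z = (38 − 36) / 4.346 = 0.460
P(T ≤ 38) = Φ(0.460) ≈ 0.677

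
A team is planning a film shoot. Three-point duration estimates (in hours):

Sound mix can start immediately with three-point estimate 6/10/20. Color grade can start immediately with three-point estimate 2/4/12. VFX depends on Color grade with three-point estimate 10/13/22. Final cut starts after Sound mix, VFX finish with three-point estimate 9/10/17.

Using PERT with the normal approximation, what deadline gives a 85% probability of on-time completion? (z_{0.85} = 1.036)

te_Sound mix = (6 + 4·10 + 20)/6 = 66/6 = 11; σ²_Sound mix = ((20−6)/6)² = 5.444
te_Color grade = (2 + 4·4 + 12)/6 = 30/6 = 5; σ²_Color grade = ((12−2)/6)² = 2.778
te_VFX = (10 + 4·13 + 22)/6 = 84/6 = 14; σ²_VFX = ((22−10)/6)² = 4.000
te_Final cut = (9 + 4·10 + 17)/6 = 66/6 = 11; σ²_Final cut = ((17−9)/6)² = 1.778

Forward pass:
ES_Sound mix = 0; EF_Sound mix = 11
ES_Color grade = 0; EF_Color grade = 5
ES_VFX = 5; EF_VFX = 5+14 = 19
ES_Final cut = max(EF_Sound mix=11, EF_VFX=19) = 19; EF_Final cut = 19+11 = 30
Expected project duration μ = 30 hours. Critical path: Color grade → VFX → Final cut.

Variance along critical path = 2.778 + 4.000 + 1.778 = 8.556; σ = 2.925 hours.
D = μ + z·σ = 30 + 1.036·2.925 = 33.0 hours

33.0 hours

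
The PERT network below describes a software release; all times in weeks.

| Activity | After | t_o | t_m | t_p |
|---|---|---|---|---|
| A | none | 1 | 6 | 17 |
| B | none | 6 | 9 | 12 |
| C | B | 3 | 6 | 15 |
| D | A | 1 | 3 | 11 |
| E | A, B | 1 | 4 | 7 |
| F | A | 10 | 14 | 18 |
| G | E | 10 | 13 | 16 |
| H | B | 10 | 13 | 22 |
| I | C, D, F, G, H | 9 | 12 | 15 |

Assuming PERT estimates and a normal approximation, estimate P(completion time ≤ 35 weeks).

te_A = (1 + 4·6 + 17)/6 = 42/6 = 7; σ²_A = ((17−1)/6)² = 7.111
te_B = (6 + 4·9 + 12)/6 = 54/6 = 9; σ²_B = ((12−6)/6)² = 1.000
te_C = (3 + 4·6 + 15)/6 = 42/6 = 7; σ²_C = ((15−3)/6)² = 4.000
te_D = (1 + 4·3 + 11)/6 = 24/6 = 4; σ²_D = ((11−1)/6)² = 2.778
te_E = (1 + 4·4 + 7)/6 = 24/6 = 4; σ²_E = ((7−1)/6)² = 1.000
te_F = (10 + 4·14 + 18)/6 = 84/6 = 14; σ²_F = ((18−10)/6)² = 1.778
te_G = (10 + 4·13 + 16)/6 = 78/6 = 13; σ²_G = ((16−10)/6)² = 1.000
te_H = (10 + 4·13 + 22)/6 = 84/6 = 14; σ²_H = ((22−10)/6)² = 4.000
te_I = (9 + 4·12 + 15)/6 = 72/6 = 12; σ²_I = ((15−9)/6)² = 1.000

Forward pass:
ES_A = 0; EF_A = 7
ES_B = 0; EF_B = 9
ES_C = 9; EF_C = 9+7 = 16
ES_D = 7; EF_D = 7+4 = 11
ES_E = max(EF_A=7, EF_B=9) = 9; EF_E = 9+4 = 13
ES_F = 7; EF_F = 7+14 = 21
ES_G = 13; EF_G = 13+13 = 26
ES_H = 9; EF_H = 9+14 = 23
ES_I = max(EF_C=16, EF_D=11, EF_F=21, EF_G=26, EF_H=23) = 26; EF_I = 26+12 = 38
Expected project duration μ = 38 weeks. Critical path: B → E → G → I.

Variance along critical path = 1.000 + 1.000 + 1.000 + 1.000 = 4.000; σ = √4.000 = 2.000 weeks.
Z = (35 − 38) / 2.000 = -1.500
P(T ≤ 35) = Φ(-1.500) ≈ 0.067

0.067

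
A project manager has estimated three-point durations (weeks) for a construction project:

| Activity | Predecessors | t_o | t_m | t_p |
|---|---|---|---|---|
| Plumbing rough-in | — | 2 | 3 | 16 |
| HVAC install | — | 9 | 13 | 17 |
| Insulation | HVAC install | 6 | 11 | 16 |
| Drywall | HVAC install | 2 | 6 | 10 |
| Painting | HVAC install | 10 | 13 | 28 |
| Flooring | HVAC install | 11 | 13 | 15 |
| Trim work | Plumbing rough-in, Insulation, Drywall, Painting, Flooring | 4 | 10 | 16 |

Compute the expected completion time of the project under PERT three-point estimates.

38 weeks

te_Plumbing rough-in = (2 + 4·3 + 16)/6 = 30/6 = 5
te_HVAC install = (9 + 4·13 + 17)/6 = 78/6 = 13
te_Insulation = (6 + 4·11 + 16)/6 = 66/6 = 11
te_Drywall = (2 + 4·6 + 10)/6 = 36/6 = 6
te_Painting = (10 + 4·13 + 28)/6 = 90/6 = 15
te_Flooring = (11 + 4·13 + 15)/6 = 78/6 = 13
te_Trim work = (4 + 4·10 + 16)/6 = 60/6 = 10

Forward pass:
ES_Plumbing rough-in = 0; EF_Plumbing rough-in = 5
ES_HVAC install = 0; EF_HVAC install = 13
ES_Insulation = 13; EF_Insulation = 13+11 = 24
ES_Drywall = 13; EF_Drywall = 13+6 = 19
ES_Painting = 13; EF_Painting = 13+15 = 28
ES_Flooring = 13; EF_Flooring = 13+13 = 26
ES_Trim work = max(EF_Plumbing rough-in=5, EF_Insulation=24, EF_Drywall=19, EF_Painting=28, EF_Flooring=26) = 28; EF_Trim work = 28+10 = 38
Expected project duration μ = 38 weeks. Critical path: HVAC install → Painting → Trim work.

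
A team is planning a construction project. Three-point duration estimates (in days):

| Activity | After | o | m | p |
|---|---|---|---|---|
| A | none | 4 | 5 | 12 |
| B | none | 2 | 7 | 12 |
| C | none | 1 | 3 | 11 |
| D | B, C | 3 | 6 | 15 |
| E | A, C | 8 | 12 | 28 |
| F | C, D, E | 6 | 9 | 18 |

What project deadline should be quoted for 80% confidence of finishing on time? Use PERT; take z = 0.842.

te_A = (4 + 4·5 + 12)/6 = 36/6 = 6; σ²_A = ((12−4)/6)² = 1.778
te_B = (2 + 4·7 + 12)/6 = 42/6 = 7; σ²_B = ((12−2)/6)² = 2.778
te_C = (1 + 4·3 + 11)/6 = 24/6 = 4; σ²_C = ((11−1)/6)² = 2.778
te_D = (3 + 4·6 + 15)/6 = 42/6 = 7; σ²_D = ((15−3)/6)² = 4.000
te_E = (8 + 4·12 + 28)/6 = 84/6 = 14; σ²_E = ((28−8)/6)² = 11.111
te_F = (6 + 4·9 + 18)/6 = 60/6 = 10; σ²_F = ((18−6)/6)² = 4.000

Forward pass:
ES_A = 0; EF_A = 6
ES_B = 0; EF_B = 7
ES_C = 0; EF_C = 4
ES_D = max(EF_B=7, EF_C=4) = 7; EF_D = 7+7 = 14
ES_E = max(EF_A=6, EF_C=4) = 6; EF_E = 6+14 = 20
ES_F = max(EF_C=4, EF_D=14, EF_E=20) = 20; EF_F = 20+10 = 30
Expected project duration μ = 30 days. Critical path: A → E → F.

Variance along critical path = 1.778 + 11.111 + 4.000 = 16.889; σ = 4.110 days.
D = μ + z·σ = 30 + 0.842·4.110 = 33.5 days

33.5 days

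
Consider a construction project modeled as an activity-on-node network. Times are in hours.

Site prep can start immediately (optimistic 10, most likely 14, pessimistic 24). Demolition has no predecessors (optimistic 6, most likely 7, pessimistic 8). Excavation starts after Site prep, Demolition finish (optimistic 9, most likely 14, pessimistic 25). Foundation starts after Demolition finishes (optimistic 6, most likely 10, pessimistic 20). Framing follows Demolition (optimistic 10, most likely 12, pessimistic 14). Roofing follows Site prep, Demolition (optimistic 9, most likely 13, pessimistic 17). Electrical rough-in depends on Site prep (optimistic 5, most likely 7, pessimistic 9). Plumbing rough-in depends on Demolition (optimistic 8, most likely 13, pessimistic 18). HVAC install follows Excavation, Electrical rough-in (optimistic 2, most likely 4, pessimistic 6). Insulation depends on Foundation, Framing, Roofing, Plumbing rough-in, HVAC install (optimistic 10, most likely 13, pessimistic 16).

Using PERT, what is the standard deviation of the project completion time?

te_Site prep = (10 + 4·14 + 24)/6 = 90/6 = 15; σ²_Site prep = ((24−10)/6)² = 5.444
te_Demolition = (6 + 4·7 + 8)/6 = 42/6 = 7; σ²_Demolition = ((8−6)/6)² = 0.111
te_Excavation = (9 + 4·14 + 25)/6 = 90/6 = 15; σ²_Excavation = ((25−9)/6)² = 7.111
te_Foundation = (6 + 4·10 + 20)/6 = 66/6 = 11; σ²_Foundation = ((20−6)/6)² = 5.444
te_Framing = (10 + 4·12 + 14)/6 = 72/6 = 12; σ²_Framing = ((14−10)/6)² = 0.444
te_Roofing = (9 + 4·13 + 17)/6 = 78/6 = 13; σ²_Roofing = ((17−9)/6)² = 1.778
te_Electrical rough-in = (5 + 4·7 + 9)/6 = 42/6 = 7; σ²_Electrical rough-in = ((9−5)/6)² = 0.444
te_Plumbing rough-in = (8 + 4·13 + 18)/6 = 78/6 = 13; σ²_Plumbing rough-in = ((18−8)/6)² = 2.778
te_HVAC install = (2 + 4·4 + 6)/6 = 24/6 = 4; σ²_HVAC install = ((6−2)/6)² = 0.444
te_Insulation = (10 + 4·13 + 16)/6 = 78/6 = 13; σ²_Insulation = ((16−10)/6)² = 1.000

Forward pass:
ES_Site prep = 0; EF_Site prep = 15
ES_Demolition = 0; EF_Demolition = 7
ES_Excavation = max(EF_Site prep=15, EF_Demolition=7) = 15; EF_Excavation = 15+15 = 30
ES_Foundation = 7; EF_Foundation = 7+11 = 18
ES_Framing = 7; EF_Framing = 7+12 = 19
ES_Roofing = max(EF_Site prep=15, EF_Demolition=7) = 15; EF_Roofing = 15+13 = 28
ES_Electrical rough-in = 15; EF_Electrical rough-in = 15+7 = 22
ES_Plumbing rough-in = 7; EF_Plumbing rough-in = 7+13 = 20
ES_HVAC install = max(EF_Excavation=30, EF_Electrical rough-in=22) = 30; EF_HVAC install = 30+4 = 34
ES_Insulation = max(EF_Foundation=18, EF_Framing=19, EF_Roofing=28, EF_Plumbing rough-in=20, EF_HVAC install=34) = 34; EF_Insulation = 34+13 = 47
Expected project duration μ = 47 hours. Critical path: Site prep → Excavation → HVAC install → Insulation.

Variance along critical path = 5.444 + 7.111 + 0.444 + 1.000 = 14.000
σ = √14.000 = 3.742 hours

3.74 hours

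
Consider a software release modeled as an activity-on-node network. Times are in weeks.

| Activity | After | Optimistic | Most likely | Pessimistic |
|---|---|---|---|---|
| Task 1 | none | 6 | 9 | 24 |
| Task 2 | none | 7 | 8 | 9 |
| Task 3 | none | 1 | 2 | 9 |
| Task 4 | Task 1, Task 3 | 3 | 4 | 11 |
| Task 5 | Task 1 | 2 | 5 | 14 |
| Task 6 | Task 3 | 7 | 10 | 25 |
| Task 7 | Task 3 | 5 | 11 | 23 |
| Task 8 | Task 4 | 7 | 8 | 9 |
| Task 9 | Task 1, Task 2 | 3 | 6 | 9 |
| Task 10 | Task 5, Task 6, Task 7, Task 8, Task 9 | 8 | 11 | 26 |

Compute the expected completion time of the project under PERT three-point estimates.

37 weeks

te_Task 1 = (6 + 4·9 + 24)/6 = 66/6 = 11
te_Task 2 = (7 + 4·8 + 9)/6 = 48/6 = 8
te_Task 3 = (1 + 4·2 + 9)/6 = 18/6 = 3
te_Task 4 = (3 + 4·4 + 11)/6 = 30/6 = 5
te_Task 5 = (2 + 4·5 + 14)/6 = 36/6 = 6
te_Task 6 = (7 + 4·10 + 25)/6 = 72/6 = 12
te_Task 7 = (5 + 4·11 + 23)/6 = 72/6 = 12
te_Task 8 = (7 + 4·8 + 9)/6 = 48/6 = 8
te_Task 9 = (3 + 4·6 + 9)/6 = 36/6 = 6
te_Task 10 = (8 + 4·11 + 26)/6 = 78/6 = 13

Forward pass:
ES_Task 1 = 0; EF_Task 1 = 11
ES_Task 2 = 0; EF_Task 2 = 8
ES_Task 3 = 0; EF_Task 3 = 3
ES_Task 4 = max(EF_Task 1=11, EF_Task 3=3) = 11; EF_Task 4 = 11+5 = 16
ES_Task 5 = 11; EF_Task 5 = 11+6 = 17
ES_Task 6 = 3; EF_Task 6 = 3+12 = 15
ES_Task 7 = 3; EF_Task 7 = 3+12 = 15
ES_Task 8 = 16; EF_Task 8 = 16+8 = 24
ES_Task 9 = max(EF_Task 1=11, EF_Task 2=8) = 11; EF_Task 9 = 11+6 = 17
ES_Task 10 = max(EF_Task 5=17, EF_Task 6=15, EF_Task 7=15, EF_Task 8=24, EF_Task 9=17) = 24; EF_Task 10 = 24+13 = 37
Expected project duration μ = 37 weeks. Critical path: Task 1 → Task 4 → Task 8 → Task 10.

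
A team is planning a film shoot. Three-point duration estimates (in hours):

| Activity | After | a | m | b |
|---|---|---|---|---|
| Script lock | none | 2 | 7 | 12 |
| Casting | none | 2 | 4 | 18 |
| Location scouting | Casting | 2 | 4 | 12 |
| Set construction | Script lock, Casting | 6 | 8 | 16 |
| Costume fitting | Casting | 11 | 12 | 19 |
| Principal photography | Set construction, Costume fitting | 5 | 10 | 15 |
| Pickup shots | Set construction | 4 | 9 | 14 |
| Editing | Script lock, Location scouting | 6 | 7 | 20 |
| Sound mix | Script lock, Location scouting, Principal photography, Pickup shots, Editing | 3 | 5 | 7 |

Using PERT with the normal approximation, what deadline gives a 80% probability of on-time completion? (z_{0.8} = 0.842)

36.9 hours

te_Script lock = (2 + 4·7 + 12)/6 = 42/6 = 7; σ²_Script lock = ((12−2)/6)² = 2.778
te_Casting = (2 + 4·4 + 18)/6 = 36/6 = 6; σ²_Casting = ((18−2)/6)² = 7.111
te_Location scouting = (2 + 4·4 + 12)/6 = 30/6 = 5; σ²_Location scouting = ((12−2)/6)² = 2.778
te_Set construction = (6 + 4·8 + 16)/6 = 54/6 = 9; σ²_Set construction = ((16−6)/6)² = 2.778
te_Costume fitting = (11 + 4·12 + 19)/6 = 78/6 = 13; σ²_Costume fitting = ((19−11)/6)² = 1.778
te_Principal photography = (5 + 4·10 + 15)/6 = 60/6 = 10; σ²_Principal photography = ((15−5)/6)² = 2.778
te_Pickup shots = (4 + 4·9 + 14)/6 = 54/6 = 9; σ²_Pickup shots = ((14−4)/6)² = 2.778
te_Editing = (6 + 4·7 + 20)/6 = 54/6 = 9; σ²_Editing = ((20−6)/6)² = 5.444
te_Sound mix = (3 + 4·5 + 7)/6 = 30/6 = 5; σ²_Sound mix = ((7−3)/6)² = 0.444

Forward pass:
ES_Script lock = 0; EF_Script lock = 7
ES_Casting = 0; EF_Casting = 6
ES_Location scouting = 6; EF_Location scouting = 6+5 = 11
ES_Set construction = max(EF_Script lock=7, EF_Casting=6) = 7; EF_Set construction = 7+9 = 16
ES_Costume fitting = 6; EF_Costume fitting = 6+13 = 19
ES_Principal photography = max(EF_Set construction=16, EF_Costume fitting=19) = 19; EF_Principal photography = 19+10 = 29
ES_Pickup shots = 16; EF_Pickup shots = 16+9 = 25
ES_Editing = max(EF_Script lock=7, EF_Location scouting=11) = 11; EF_Editing = 11+9 = 20
ES_Sound mix = max(EF_Script lock=7, EF_Location scouting=11, EF_Principal photography=29, EF_Pickup shots=25, EF_Editing=20) = 29; EF_Sound mix = 29+5 = 34
Expected project duration μ = 34 hours. Critical path: Casting → Costume fitting → Principal photography → Sound mix.

Variance along critical path = 7.111 + 1.778 + 2.778 + 0.444 = 12.111; σ = 3.480 hours.
D = μ + z·σ = 34 + 0.842·3.480 = 36.9 hours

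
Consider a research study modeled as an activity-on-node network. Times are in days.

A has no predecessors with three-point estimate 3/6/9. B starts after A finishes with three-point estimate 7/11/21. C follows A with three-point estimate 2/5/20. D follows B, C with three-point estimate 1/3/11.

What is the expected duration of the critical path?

22 days

te_A = (3 + 4·6 + 9)/6 = 36/6 = 6
te_B = (7 + 4·11 + 21)/6 = 72/6 = 12
te_C = (2 + 4·5 + 20)/6 = 42/6 = 7
te_D = (1 + 4·3 + 11)/6 = 24/6 = 4

Forward pass:
ES_A = 0; EF_A = 6
ES_B = 6; EF_B = 6+12 = 18
ES_C = 6; EF_C = 6+7 = 13
ES_D = max(EF_B=18, EF_C=13) = 18; EF_D = 18+4 = 22
Expected project duration μ = 22 days. Critical path: A → B → D.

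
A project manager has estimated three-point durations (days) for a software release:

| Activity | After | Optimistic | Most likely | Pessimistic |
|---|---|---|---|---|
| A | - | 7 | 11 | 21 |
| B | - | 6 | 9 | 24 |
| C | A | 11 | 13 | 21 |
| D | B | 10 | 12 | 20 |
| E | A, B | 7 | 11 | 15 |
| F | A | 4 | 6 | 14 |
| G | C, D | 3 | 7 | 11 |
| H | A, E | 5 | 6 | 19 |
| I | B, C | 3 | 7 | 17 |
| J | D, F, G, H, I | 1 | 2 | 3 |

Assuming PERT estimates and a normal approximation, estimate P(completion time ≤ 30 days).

0.053

te_A = (7 + 4·11 + 21)/6 = 72/6 = 12; σ²_A = ((21−7)/6)² = 5.444
te_B = (6 + 4·9 + 24)/6 = 66/6 = 11; σ²_B = ((24−6)/6)² = 9.000
te_C = (11 + 4·13 + 21)/6 = 84/6 = 14; σ²_C = ((21−11)/6)² = 2.778
te_D = (10 + 4·12 + 20)/6 = 78/6 = 13; σ²_D = ((20−10)/6)² = 2.778
te_E = (7 + 4·11 + 15)/6 = 66/6 = 11; σ²_E = ((15−7)/6)² = 1.778
te_F = (4 + 4·6 + 14)/6 = 42/6 = 7; σ²_F = ((14−4)/6)² = 2.778
te_G = (3 + 4·7 + 11)/6 = 42/6 = 7; σ²_G = ((11−3)/6)² = 1.778
te_H = (5 + 4·6 + 19)/6 = 48/6 = 8; σ²_H = ((19−5)/6)² = 5.444
te_I = (3 + 4·7 + 17)/6 = 48/6 = 8; σ²_I = ((17−3)/6)² = 5.444
te_J = (1 + 4·2 + 3)/6 = 12/6 = 2; σ²_J = ((3−1)/6)² = 0.111

Forward pass:
ES_A = 0; EF_A = 12
ES_B = 0; EF_B = 11
ES_C = 12; EF_C = 12+14 = 26
ES_D = 11; EF_D = 11+13 = 24
ES_E = max(EF_A=12, EF_B=11) = 12; EF_E = 12+11 = 23
ES_F = 12; EF_F = 12+7 = 19
ES_G = max(EF_C=26, EF_D=24) = 26; EF_G = 26+7 = 33
ES_H = max(EF_A=12, EF_E=23) = 23; EF_H = 23+8 = 31
ES_I = max(EF_B=11, EF_C=26) = 26; EF_I = 26+8 = 34
ES_J = max(EF_D=24, EF_F=19, EF_G=33, EF_H=31, EF_I=34) = 34; EF_J = 34+2 = 36
Expected project duration μ = 36 days. Critical path: A → C → I → J.

Variance along critical path = 5.444 + 2.778 + 5.444 + 0.111 = 13.778; σ = √13.778 = 3.712 days.
Z = (30 − 36) / 3.712 = -1.616
P(T ≤ 30) = Φ(-1.616) ≈ 0.053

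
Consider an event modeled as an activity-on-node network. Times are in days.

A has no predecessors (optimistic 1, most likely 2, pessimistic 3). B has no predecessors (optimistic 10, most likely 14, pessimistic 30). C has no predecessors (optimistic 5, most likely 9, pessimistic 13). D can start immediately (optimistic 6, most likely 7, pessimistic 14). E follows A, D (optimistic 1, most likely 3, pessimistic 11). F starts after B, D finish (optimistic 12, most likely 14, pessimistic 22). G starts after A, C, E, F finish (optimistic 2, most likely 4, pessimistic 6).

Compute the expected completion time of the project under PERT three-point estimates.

35 days

te_A = (1 + 4·2 + 3)/6 = 12/6 = 2
te_B = (10 + 4·14 + 30)/6 = 96/6 = 16
te_C = (5 + 4·9 + 13)/6 = 54/6 = 9
te_D = (6 + 4·7 + 14)/6 = 48/6 = 8
te_E = (1 + 4·3 + 11)/6 = 24/6 = 4
te_F = (12 + 4·14 + 22)/6 = 90/6 = 15
te_G = (2 + 4·4 + 6)/6 = 24/6 = 4

Forward pass:
ES_A = 0; EF_A = 2
ES_B = 0; EF_B = 16
ES_C = 0; EF_C = 9
ES_D = 0; EF_D = 8
ES_E = max(EF_A=2, EF_D=8) = 8; EF_E = 8+4 = 12
ES_F = max(EF_B=16, EF_D=8) = 16; EF_F = 16+15 = 31
ES_G = max(EF_A=2, EF_C=9, EF_E=12, EF_F=31) = 31; EF_G = 31+4 = 35
Expected project duration μ = 35 days. Critical path: B → F → G.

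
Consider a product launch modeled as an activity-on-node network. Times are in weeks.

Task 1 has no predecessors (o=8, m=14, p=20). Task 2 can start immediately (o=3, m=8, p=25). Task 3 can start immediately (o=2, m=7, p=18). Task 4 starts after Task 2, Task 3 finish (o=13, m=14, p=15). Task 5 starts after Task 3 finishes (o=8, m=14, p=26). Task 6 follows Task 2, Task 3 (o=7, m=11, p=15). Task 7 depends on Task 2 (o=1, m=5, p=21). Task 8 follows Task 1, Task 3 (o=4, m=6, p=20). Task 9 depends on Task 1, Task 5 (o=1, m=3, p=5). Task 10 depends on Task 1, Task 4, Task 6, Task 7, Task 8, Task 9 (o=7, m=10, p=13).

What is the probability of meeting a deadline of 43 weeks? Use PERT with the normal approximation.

te_Task 1 = (8 + 4·14 + 20)/6 = 84/6 = 14; σ²_Task 1 = ((20−8)/6)² = 4.000
te_Task 2 = (3 + 4·8 + 25)/6 = 60/6 = 10; σ²_Task 2 = ((25−3)/6)² = 13.444
te_Task 3 = (2 + 4·7 + 18)/6 = 48/6 = 8; σ²_Task 3 = ((18−2)/6)² = 7.111
te_Task 4 = (13 + 4·14 + 15)/6 = 84/6 = 14; σ²_Task 4 = ((15−13)/6)² = 0.111
te_Task 5 = (8 + 4·14 + 26)/6 = 90/6 = 15; σ²_Task 5 = ((26−8)/6)² = 9.000
te_Task 6 = (7 + 4·11 + 15)/6 = 66/6 = 11; σ²_Task 6 = ((15−7)/6)² = 1.778
te_Task 7 = (1 + 4·5 + 21)/6 = 42/6 = 7; σ²_Task 7 = ((21−1)/6)² = 11.111
te_Task 8 = (4 + 4·6 + 20)/6 = 48/6 = 8; σ²_Task 8 = ((20−4)/6)² = 7.111
te_Task 9 = (1 + 4·3 + 5)/6 = 18/6 = 3; σ²_Task 9 = ((5−1)/6)² = 0.444
te_Task 10 = (7 + 4·10 + 13)/6 = 60/6 = 10; σ²_Task 10 = ((13−7)/6)² = 1.000

Forward pass:
ES_Task 1 = 0; EF_Task 1 = 14
ES_Task 2 = 0; EF_Task 2 = 10
ES_Task 3 = 0; EF_Task 3 = 8
ES_Task 4 = max(EF_Task 2=10, EF_Task 3=8) = 10; EF_Task 4 = 10+14 = 24
ES_Task 5 = 8; EF_Task 5 = 8+15 = 23
ES_Task 6 = max(EF_Task 2=10, EF_Task 3=8) = 10; EF_Task 6 = 10+11 = 21
ES_Task 7 = 10; EF_Task 7 = 10+7 = 17
ES_Task 8 = max(EF_Task 1=14, EF_Task 3=8) = 14; EF_Task 8 = 14+8 = 22
ES_Task 9 = max(EF_Task 1=14, EF_Task 5=23) = 23; EF_Task 9 = 23+3 = 26
ES_Task 10 = max(EF_Task 1=14, EF_Task 4=24, EF_Task 6=21, EF_Task 7=17, EF_Task 8=22, EF_Task 9=26) = 26; EF_Task 10 = 26+10 = 36
Expected project duration μ = 36 weeks. Critical path: Task 3 → Task 5 → Task 9 → Task 10.

Variance along critical path = 7.111 + 9.000 + 0.444 + 1.000 = 17.556; σ = √17.556 = 4.190 weeks.
Z = (43 − 36) / 4.190 = 1.671
P(T ≤ 43) = Φ(1.671) ≈ 0.953

0.953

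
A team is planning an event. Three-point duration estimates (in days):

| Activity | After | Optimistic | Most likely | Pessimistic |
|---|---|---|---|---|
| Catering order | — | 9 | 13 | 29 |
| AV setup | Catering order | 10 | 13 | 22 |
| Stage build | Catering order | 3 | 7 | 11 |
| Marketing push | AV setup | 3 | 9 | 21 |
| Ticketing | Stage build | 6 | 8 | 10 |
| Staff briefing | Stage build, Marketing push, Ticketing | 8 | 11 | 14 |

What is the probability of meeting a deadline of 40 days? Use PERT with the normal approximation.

te_Catering order = (9 + 4·13 + 29)/6 = 90/6 = 15; σ²_Catering order = ((29−9)/6)² = 11.111
te_AV setup = (10 + 4·13 + 22)/6 = 84/6 = 14; σ²_AV setup = ((22−10)/6)² = 4.000
te_Stage build = (3 + 4·7 + 11)/6 = 42/6 = 7; σ²_Stage build = ((11−3)/6)² = 1.778
te_Marketing push = (3 + 4·9 + 21)/6 = 60/6 = 10; σ²_Marketing push = ((21−3)/6)² = 9.000
te_Ticketing = (6 + 4·8 + 10)/6 = 48/6 = 8; σ²_Ticketing = ((10−6)/6)² = 0.444
te_Staff briefing = (8 + 4·11 + 14)/6 = 66/6 = 11; σ²_Staff briefing = ((14−8)/6)² = 1.000

Forward pass:
ES_Catering order = 0; EF_Catering order = 15
ES_AV setup = 15; EF_AV setup = 15+14 = 29
ES_Stage build = 15; EF_Stage build = 15+7 = 22
ES_Marketing push = 29; EF_Marketing push = 29+10 = 39
ES_Ticketing = 22; EF_Ticketing = 22+8 = 30
ES_Staff briefing = max(EF_Stage build=22, EF_Marketing push=39, EF_Ticketing=30) = 39; EF_Staff briefing = 39+11 = 50
Expected project duration μ = 50 days. Critical path: Catering order → AV setup → Marketing push → Staff briefing.

Variance along critical path = 11.111 + 4.000 + 9.000 + 1.000 = 25.111; σ = √25.111 = 5.011 days.
Z = (40 − 50) / 5.011 = -1.996
P(T ≤ 40) = Φ(-1.996) ≈ 0.023

0.023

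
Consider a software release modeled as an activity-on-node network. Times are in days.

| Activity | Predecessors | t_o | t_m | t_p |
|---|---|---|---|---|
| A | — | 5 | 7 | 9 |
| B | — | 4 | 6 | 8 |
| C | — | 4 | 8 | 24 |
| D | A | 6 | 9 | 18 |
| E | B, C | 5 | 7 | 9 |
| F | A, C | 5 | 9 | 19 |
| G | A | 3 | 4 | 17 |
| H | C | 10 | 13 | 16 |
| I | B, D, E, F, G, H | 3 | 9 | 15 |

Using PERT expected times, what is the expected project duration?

te_A = (5 + 4·7 + 9)/6 = 42/6 = 7
te_B = (4 + 4·6 + 8)/6 = 36/6 = 6
te_C = (4 + 4·8 + 24)/6 = 60/6 = 10
te_D = (6 + 4·9 + 18)/6 = 60/6 = 10
te_E = (5 + 4·7 + 9)/6 = 42/6 = 7
te_F = (5 + 4·9 + 19)/6 = 60/6 = 10
te_G = (3 + 4·4 + 17)/6 = 36/6 = 6
te_H = (10 + 4·13 + 16)/6 = 78/6 = 13
te_I = (3 + 4·9 + 15)/6 = 54/6 = 9

Forward pass:
ES_A = 0; EF_A = 7
ES_B = 0; EF_B = 6
ES_C = 0; EF_C = 10
ES_D = 7; EF_D = 7+10 = 17
ES_E = max(EF_B=6, EF_C=10) = 10; EF_E = 10+7 = 17
ES_F = max(EF_A=7, EF_C=10) = 10; EF_F = 10+10 = 20
ES_G = 7; EF_G = 7+6 = 13
ES_H = 10; EF_H = 10+13 = 23
ES_I = max(EF_B=6, EF_D=17, EF_E=17, EF_F=20, EF_G=13, EF_H=23) = 23; EF_I = 23+9 = 32
Expected project duration μ = 32 days. Critical path: C → H → I.

32 days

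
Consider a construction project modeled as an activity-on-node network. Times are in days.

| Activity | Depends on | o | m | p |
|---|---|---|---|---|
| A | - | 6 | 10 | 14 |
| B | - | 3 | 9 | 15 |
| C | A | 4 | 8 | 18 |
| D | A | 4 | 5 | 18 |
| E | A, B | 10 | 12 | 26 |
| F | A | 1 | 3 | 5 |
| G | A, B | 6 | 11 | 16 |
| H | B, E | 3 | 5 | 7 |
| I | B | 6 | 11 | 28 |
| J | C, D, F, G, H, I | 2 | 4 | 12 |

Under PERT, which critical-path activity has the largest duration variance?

te_A = (6 + 4·10 + 14)/6 = 60/6 = 10; σ²_A = ((14−6)/6)² = 1.778
te_B = (3 + 4·9 + 15)/6 = 54/6 = 9; σ²_B = ((15−3)/6)² = 4.000
te_C = (4 + 4·8 + 18)/6 = 54/6 = 9; σ²_C = ((18−4)/6)² = 5.444
te_D = (4 + 4·5 + 18)/6 = 42/6 = 7; σ²_D = ((18−4)/6)² = 5.444
te_E = (10 + 4·12 + 26)/6 = 84/6 = 14; σ²_E = ((26−10)/6)² = 7.111
te_F = (1 + 4·3 + 5)/6 = 18/6 = 3; σ²_F = ((5−1)/6)² = 0.444
te_G = (6 + 4·11 + 16)/6 = 66/6 = 11; σ²_G = ((16−6)/6)² = 2.778
te_H = (3 + 4·5 + 7)/6 = 30/6 = 5; σ²_H = ((7−3)/6)² = 0.444
te_I = (6 + 4·11 + 28)/6 = 78/6 = 13; σ²_I = ((28−6)/6)² = 13.444
te_J = (2 + 4·4 + 12)/6 = 30/6 = 5; σ²_J = ((12−2)/6)² = 2.778

Forward pass:
ES_A = 0; EF_A = 10
ES_B = 0; EF_B = 9
ES_C = 10; EF_C = 10+9 = 19
ES_D = 10; EF_D = 10+7 = 17
ES_E = max(EF_A=10, EF_B=9) = 10; EF_E = 10+14 = 24
ES_F = 10; EF_F = 10+3 = 13
ES_G = max(EF_A=10, EF_B=9) = 10; EF_G = 10+11 = 21
ES_H = max(EF_B=9, EF_E=24) = 24; EF_H = 24+5 = 29
ES_I = 9; EF_I = 9+13 = 22
ES_J = max(EF_C=19, EF_D=17, EF_F=13, EF_G=21, EF_H=29, EF_I=22) = 29; EF_J = 29+5 = 34
Expected project duration μ = 34 days. Critical path: A → E → H → J.

Variances on critical path: σ²_A=1.778, σ²_E=7.111, σ²_H=0.444, σ²_J=2.778.
Largest is σ²_E = 7.111.

E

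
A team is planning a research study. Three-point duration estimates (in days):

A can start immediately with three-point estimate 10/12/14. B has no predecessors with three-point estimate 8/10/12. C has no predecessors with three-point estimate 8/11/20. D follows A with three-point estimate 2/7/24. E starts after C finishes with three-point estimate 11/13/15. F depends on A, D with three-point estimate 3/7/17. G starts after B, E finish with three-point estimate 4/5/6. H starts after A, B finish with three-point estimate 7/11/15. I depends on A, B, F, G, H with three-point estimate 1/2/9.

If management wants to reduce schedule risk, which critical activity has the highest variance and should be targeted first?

C

te_A = (10 + 4·12 + 14)/6 = 72/6 = 12; σ²_A = ((14−10)/6)² = 0.444
te_B = (8 + 4·10 + 12)/6 = 60/6 = 10; σ²_B = ((12−8)/6)² = 0.444
te_C = (8 + 4·11 + 20)/6 = 72/6 = 12; σ²_C = ((20−8)/6)² = 4.000
te_D = (2 + 4·7 + 24)/6 = 54/6 = 9; σ²_D = ((24−2)/6)² = 13.444
te_E = (11 + 4·13 + 15)/6 = 78/6 = 13; σ²_E = ((15−11)/6)² = 0.444
te_F = (3 + 4·7 + 17)/6 = 48/6 = 8; σ²_F = ((17−3)/6)² = 5.444
te_G = (4 + 4·5 + 6)/6 = 30/6 = 5; σ²_G = ((6−4)/6)² = 0.111
te_H = (7 + 4·11 + 15)/6 = 66/6 = 11; σ²_H = ((15−7)/6)² = 1.778
te_I = (1 + 4·2 + 9)/6 = 18/6 = 3; σ²_I = ((9−1)/6)² = 1.778

Forward pass:
ES_A = 0; EF_A = 12
ES_B = 0; EF_B = 10
ES_C = 0; EF_C = 12
ES_D = 12; EF_D = 12+9 = 21
ES_E = 12; EF_E = 12+13 = 25
ES_F = max(EF_A=12, EF_D=21) = 21; EF_F = 21+8 = 29
ES_G = max(EF_B=10, EF_E=25) = 25; EF_G = 25+5 = 30
ES_H = max(EF_A=12, EF_B=10) = 12; EF_H = 12+11 = 23
ES_I = max(EF_A=12, EF_B=10, EF_F=29, EF_G=30, EF_H=23) = 30; EF_I = 30+3 = 33
Expected project duration μ = 33 days. Critical path: C → E → G → I.

Variances on critical path: σ²_C=4.000, σ²_E=0.444, σ²_G=0.111, σ²_I=1.778.
Largest is σ²_C = 4.000.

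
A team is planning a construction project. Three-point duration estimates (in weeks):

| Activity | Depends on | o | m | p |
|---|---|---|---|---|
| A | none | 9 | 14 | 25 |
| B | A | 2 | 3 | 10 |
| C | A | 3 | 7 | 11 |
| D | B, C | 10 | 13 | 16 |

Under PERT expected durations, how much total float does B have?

3 weeks

te_A = (9 + 4·14 + 25)/6 = 90/6 = 15
te_B = (2 + 4·3 + 10)/6 = 24/6 = 4
te_C = (3 + 4·7 + 11)/6 = 42/6 = 7
te_D = (10 + 4·13 + 16)/6 = 78/6 = 13

Forward pass:
ES_A = 0; EF_A = 15
ES_B = 15; EF_B = 15+4 = 19
ES_C = 15; EF_C = 15+7 = 22
ES_D = max(EF_B=19, EF_C=22) = 22; EF_D = 22+13 = 35
Expected project duration μ = 35 weeks. Critical path: A → C → D.

Backward pass:
LF_D = 35; LS_D = 35−13 = 22
LF_C = LS_D = 22; LS_C = 22−7 = 15
LF_B = LS_D = 22; LS_B = 22−4 = 18
LF_A = min(LS_B=18, LS_C=15) = 15; LS_A = 15−15 = 0
Slack_B = LS_B − ES_B = 18 − 15 = 3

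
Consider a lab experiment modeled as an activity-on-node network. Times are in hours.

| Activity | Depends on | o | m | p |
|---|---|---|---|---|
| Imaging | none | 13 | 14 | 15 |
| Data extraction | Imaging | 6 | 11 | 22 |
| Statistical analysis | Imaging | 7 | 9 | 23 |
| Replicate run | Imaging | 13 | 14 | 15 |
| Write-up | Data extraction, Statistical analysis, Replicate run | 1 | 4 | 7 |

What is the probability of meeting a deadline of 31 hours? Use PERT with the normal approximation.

0.183

te_Imaging = (13 + 4·14 + 15)/6 = 84/6 = 14; σ²_Imaging = ((15−13)/6)² = 0.111
te_Data extraction = (6 + 4·11 + 22)/6 = 72/6 = 12; σ²_Data extraction = ((22−6)/6)² = 7.111
te_Statistical analysis = (7 + 4·9 + 23)/6 = 66/6 = 11; σ²_Statistical analysis = ((23−7)/6)² = 7.111
te_Replicate run = (13 + 4·14 + 15)/6 = 84/6 = 14; σ²_Replicate run = ((15−13)/6)² = 0.111
te_Write-up = (1 + 4·4 + 7)/6 = 24/6 = 4; σ²_Write-up = ((7−1)/6)² = 1.000

Forward pass:
ES_Imaging = 0; EF_Imaging = 14
ES_Data extraction = 14; EF_Data extraction = 14+12 = 26
ES_Statistical analysis = 14; EF_Statistical analysis = 14+11 = 25
ES_Replicate run = 14; EF_Replicate run = 14+14 = 28
ES_Write-up = max(EF_Data extraction=26, EF_Statistical analysis=25, EF_Replicate run=28) = 28; EF_Write-up = 28+4 = 32
Expected project duration μ = 32 hours. Critical path: Imaging → Replicate run → Write-up.

Variance along critical path = 0.111 + 0.111 + 1.000 = 1.222; σ = √1.222 = 1.106 hours.
Z = (31 − 32) / 1.106 = -0.905
P(T ≤ 31) = Φ(-0.905) ≈ 0.183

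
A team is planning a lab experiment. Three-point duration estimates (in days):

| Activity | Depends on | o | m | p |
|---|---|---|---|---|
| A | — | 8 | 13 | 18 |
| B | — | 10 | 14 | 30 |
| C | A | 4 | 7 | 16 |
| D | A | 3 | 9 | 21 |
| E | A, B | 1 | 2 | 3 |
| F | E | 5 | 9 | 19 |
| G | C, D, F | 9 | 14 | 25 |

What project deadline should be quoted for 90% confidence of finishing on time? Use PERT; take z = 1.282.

49.3 days

te_A = (8 + 4·13 + 18)/6 = 78/6 = 13; σ²_A = ((18−8)/6)² = 2.778
te_B = (10 + 4·14 + 30)/6 = 96/6 = 16; σ²_B = ((30−10)/6)² = 11.111
te_C = (4 + 4·7 + 16)/6 = 48/6 = 8; σ²_C = ((16−4)/6)² = 4.000
te_D = (3 + 4·9 + 21)/6 = 60/6 = 10; σ²_D = ((21−3)/6)² = 9.000
te_E = (1 + 4·2 + 3)/6 = 12/6 = 2; σ²_E = ((3−1)/6)² = 0.111
te_F = (5 + 4·9 + 19)/6 = 60/6 = 10; σ²_F = ((19−5)/6)² = 5.444
te_G = (9 + 4·14 + 25)/6 = 90/6 = 15; σ²_G = ((25−9)/6)² = 7.111

Forward pass:
ES_A = 0; EF_A = 13
ES_B = 0; EF_B = 16
ES_C = 13; EF_C = 13+8 = 21
ES_D = 13; EF_D = 13+10 = 23
ES_E = max(EF_A=13, EF_B=16) = 16; EF_E = 16+2 = 18
ES_F = 18; EF_F = 18+10 = 28
ES_G = max(EF_C=21, EF_D=23, EF_F=28) = 28; EF_G = 28+15 = 43
Expected project duration μ = 43 days. Critical path: B → E → F → G.

Variance along critical path = 11.111 + 0.111 + 5.444 + 7.111 = 23.778; σ = 4.876 days.
D = μ + z·σ = 43 + 1.282·4.876 = 49.3 days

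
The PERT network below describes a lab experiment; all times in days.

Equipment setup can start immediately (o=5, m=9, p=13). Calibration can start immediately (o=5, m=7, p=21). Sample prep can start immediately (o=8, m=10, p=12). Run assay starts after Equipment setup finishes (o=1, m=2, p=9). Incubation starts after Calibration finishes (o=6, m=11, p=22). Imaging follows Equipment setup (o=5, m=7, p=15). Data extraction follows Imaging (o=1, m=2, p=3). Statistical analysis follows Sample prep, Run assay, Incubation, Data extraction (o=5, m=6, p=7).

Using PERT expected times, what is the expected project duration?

27 days

te_Equipment setup = (5 + 4·9 + 13)/6 = 54/6 = 9
te_Calibration = (5 + 4·7 + 21)/6 = 54/6 = 9
te_Sample prep = (8 + 4·10 + 12)/6 = 60/6 = 10
te_Run assay = (1 + 4·2 + 9)/6 = 18/6 = 3
te_Incubation = (6 + 4·11 + 22)/6 = 72/6 = 12
te_Imaging = (5 + 4·7 + 15)/6 = 48/6 = 8
te_Data extraction = (1 + 4·2 + 3)/6 = 12/6 = 2
te_Statistical analysis = (5 + 4·6 + 7)/6 = 36/6 = 6

Forward pass:
ES_Equipment setup = 0; EF_Equipment setup = 9
ES_Calibration = 0; EF_Calibration = 9
ES_Sample prep = 0; EF_Sample prep = 10
ES_Run assay = 9; EF_Run assay = 9+3 = 12
ES_Incubation = 9; EF_Incubation = 9+12 = 21
ES_Imaging = 9; EF_Imaging = 9+8 = 17
ES_Data extraction = 17; EF_Data extraction = 17+2 = 19
ES_Statistical analysis = max(EF_Sample prep=10, EF_Run assay=12, EF_Incubation=21, EF_Data extraction=19) = 21; EF_Statistical analysis = 21+6 = 27
Expected project duration μ = 27 days. Critical path: Calibration → Incubation → Statistical analysis.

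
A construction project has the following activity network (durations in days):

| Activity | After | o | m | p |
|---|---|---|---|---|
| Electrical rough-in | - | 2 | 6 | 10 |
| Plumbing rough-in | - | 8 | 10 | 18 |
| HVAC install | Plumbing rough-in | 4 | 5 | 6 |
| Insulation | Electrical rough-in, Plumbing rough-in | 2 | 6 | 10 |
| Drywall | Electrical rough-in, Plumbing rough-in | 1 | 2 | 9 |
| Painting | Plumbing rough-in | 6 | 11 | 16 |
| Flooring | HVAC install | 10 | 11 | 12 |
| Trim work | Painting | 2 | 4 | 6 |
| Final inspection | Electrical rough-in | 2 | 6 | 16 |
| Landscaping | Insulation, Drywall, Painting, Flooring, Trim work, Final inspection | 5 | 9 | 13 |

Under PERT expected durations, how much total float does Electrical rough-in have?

te_Electrical rough-in = (2 + 4·6 + 10)/6 = 36/6 = 6
te_Plumbing rough-in = (8 + 4·10 + 18)/6 = 66/6 = 11
te_HVAC install = (4 + 4·5 + 6)/6 = 30/6 = 5
te_Insulation = (2 + 4·6 + 10)/6 = 36/6 = 6
te_Drywall = (1 + 4·2 + 9)/6 = 18/6 = 3
te_Painting = (6 + 4·11 + 16)/6 = 66/6 = 11
te_Flooring = (10 + 4·11 + 12)/6 = 66/6 = 11
te_Trim work = (2 + 4·4 + 6)/6 = 24/6 = 4
te_Final inspection = (2 + 4·6 + 16)/6 = 42/6 = 7
te_Landscaping = (5 + 4·9 + 13)/6 = 54/6 = 9

Forward pass:
ES_Electrical rough-in = 0; EF_Electrical rough-in = 6
ES_Plumbing rough-in = 0; EF_Plumbing rough-in = 11
ES_HVAC install = 11; EF_HVAC install = 11+5 = 16
ES_Insulation = max(EF_Electrical rough-in=6, EF_Plumbing rough-in=11) = 11; EF_Insulation = 11+6 = 17
ES_Drywall = max(EF_Electrical rough-in=6, EF_Plumbing rough-in=11) = 11; EF_Drywall = 11+3 = 14
ES_Painting = 11; EF_Painting = 11+11 = 22
ES_Flooring = 16; EF_Flooring = 16+11 = 27
ES_Trim work = 22; EF_Trim work = 22+4 = 26
ES_Final inspection = 6; EF_Final inspection = 6+7 = 13
ES_Landscaping = max(EF_Insulation=17, EF_Drywall=14, EF_Painting=22, EF_Flooring=27, EF_Trim work=26, EF_Final inspection=13) = 27; EF_Landscaping = 27+9 = 36
Expected project duration μ = 36 days. Critical path: Plumbing rough-in → HVAC install → Flooring → Landscaping.

Backward pass:
LF_Landscaping = 36; LS_Landscaping = 36−9 = 27
LF_Final inspection = LS_Landscaping = 27; LS_Final inspection = 27−7 = 20
LF_Trim work = LS_Landscaping = 27; LS_Trim work = 27−4 = 23
LF_Flooring = LS_Landscaping = 27; LS_Flooring = 27−11 = 16
LF_Painting = min(LS_Trim work=23, LS_Landscaping=27) = 23; LS_Painting = 23−11 = 12
LF_Drywall = LS_Landscaping = 27; LS_Drywall = 27−3 = 24
LF_Insulation = LS_Landscaping = 27; LS_Insulation = 27−6 = 21
LF_HVAC install = LS_Flooring = 16; LS_HVAC install = 16−5 = 11
LF_Plumbing rough-in = min(LS_HVAC install=11, LS_Insulation=21, LS_Drywall=24, LS_Painting=12) = 11; LS_Plumbing rough-in = 11−11 = 0
LF_Electrical rough-in = min(LS_Insulation=21, LS_Drywall=24, LS_Final inspection=20) = 20; LS_Electrical rough-in = 20−6 = 14
Slack_Electrical rough-in = LS_Electrical rough-in − ES_Electrical rough-in = 14 − 0 = 14

14 days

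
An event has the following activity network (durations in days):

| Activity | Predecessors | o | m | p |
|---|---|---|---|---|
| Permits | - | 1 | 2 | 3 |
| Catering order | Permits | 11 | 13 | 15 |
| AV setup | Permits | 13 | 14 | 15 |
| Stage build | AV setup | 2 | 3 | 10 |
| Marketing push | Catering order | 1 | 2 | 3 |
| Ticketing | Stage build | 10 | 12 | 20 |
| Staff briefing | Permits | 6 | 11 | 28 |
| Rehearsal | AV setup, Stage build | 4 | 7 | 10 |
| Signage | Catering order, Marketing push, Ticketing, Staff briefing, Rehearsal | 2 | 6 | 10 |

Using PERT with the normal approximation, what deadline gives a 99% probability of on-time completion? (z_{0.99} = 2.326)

45.0 days

te_Permits = (1 + 4·2 + 3)/6 = 12/6 = 2; σ²_Permits = ((3−1)/6)² = 0.111
te_Catering order = (11 + 4·13 + 15)/6 = 78/6 = 13; σ²_Catering order = ((15−11)/6)² = 0.444
te_AV setup = (13 + 4·14 + 15)/6 = 84/6 = 14; σ²_AV setup = ((15−13)/6)² = 0.111
te_Stage build = (2 + 4·3 + 10)/6 = 24/6 = 4; σ²_Stage build = ((10−2)/6)² = 1.778
te_Marketing push = (1 + 4·2 + 3)/6 = 12/6 = 2; σ²_Marketing push = ((3−1)/6)² = 0.111
te_Ticketing = (10 + 4·12 + 20)/6 = 78/6 = 13; σ²_Ticketing = ((20−10)/6)² = 2.778
te_Staff briefing = (6 + 4·11 + 28)/6 = 78/6 = 13; σ²_Staff briefing = ((28−6)/6)² = 13.444
te_Rehearsal = (4 + 4·7 + 10)/6 = 42/6 = 7; σ²_Rehearsal = ((10−4)/6)² = 1.000
te_Signage = (2 + 4·6 + 10)/6 = 36/6 = 6; σ²_Signage = ((10−2)/6)² = 1.778

Forward pass:
ES_Permits = 0; EF_Permits = 2
ES_Catering order = 2; EF_Catering order = 2+13 = 15
ES_AV setup = 2; EF_AV setup = 2+14 = 16
ES_Stage build = 16; EF_Stage build = 16+4 = 20
ES_Marketing push = 15; EF_Marketing push = 15+2 = 17
ES_Ticketing = 20; EF_Ticketing = 20+13 = 33
ES_Staff briefing = 2; EF_Staff briefing = 2+13 = 15
ES_Rehearsal = max(EF_AV setup=16, EF_Stage build=20) = 20; EF_Rehearsal = 20+7 = 27
ES_Signage = max(EF_Catering order=15, EF_Marketing push=17, EF_Ticketing=33, EF_Staff briefing=15, EF_Rehearsal=27) = 33; EF_Signage = 33+6 = 39
Expected project duration μ = 39 days. Critical path: Permits → AV setup → Stage build → Ticketing → Signage.

Variance along critical path = 0.111 + 0.111 + 1.778 + 2.778 + 1.778 = 6.556; σ = 2.560 days.
D = μ + z·σ = 39 + 2.326·2.560 = 45.0 days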